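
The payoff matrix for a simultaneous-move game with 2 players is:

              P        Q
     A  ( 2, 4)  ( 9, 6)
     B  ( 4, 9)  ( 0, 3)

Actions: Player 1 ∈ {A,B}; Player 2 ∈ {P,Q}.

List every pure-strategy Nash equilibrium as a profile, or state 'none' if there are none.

(A,P): not NE [P1→B gives 4>2; P2→Q gives 6>4]
(A,Q): NE
(B,P): NE
(B,Q): not NE [P1→A gives 9>0; P2→P gives 9>3]

Nash profiles: (A,Q), (B,P)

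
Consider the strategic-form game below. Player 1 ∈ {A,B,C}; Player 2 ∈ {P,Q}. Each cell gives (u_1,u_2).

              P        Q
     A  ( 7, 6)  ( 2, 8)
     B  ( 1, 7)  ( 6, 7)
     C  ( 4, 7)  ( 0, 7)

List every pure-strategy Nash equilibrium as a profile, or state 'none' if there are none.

Nash profiles: (B,Q)

(A,P): not NE [P2→Q gives 8>6]
(A,Q): not NE [P1→B gives 6>2]
(B,P): not NE [P1→A gives 7>1]
(B,Q): NE
(C,P): not NE [P1→A gives 7>4]
(C,Q): not NE [P1→B gives 6>0]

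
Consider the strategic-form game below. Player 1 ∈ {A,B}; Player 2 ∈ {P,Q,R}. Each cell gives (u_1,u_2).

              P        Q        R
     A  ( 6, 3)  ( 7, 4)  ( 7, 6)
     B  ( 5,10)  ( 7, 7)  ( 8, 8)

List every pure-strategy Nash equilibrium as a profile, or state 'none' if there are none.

(A,P): not NE [P2→R gives 6>3]
(A,Q): not NE [P2→R gives 6>4]
(A,R): not NE [P1→B gives 8>7]
(B,P): not NE [P1→A gives 6>5]
(B,Q): not NE [P2→P gives 10>7]
(B,R): not NE [P2→P gives 10>8]

No pure NE.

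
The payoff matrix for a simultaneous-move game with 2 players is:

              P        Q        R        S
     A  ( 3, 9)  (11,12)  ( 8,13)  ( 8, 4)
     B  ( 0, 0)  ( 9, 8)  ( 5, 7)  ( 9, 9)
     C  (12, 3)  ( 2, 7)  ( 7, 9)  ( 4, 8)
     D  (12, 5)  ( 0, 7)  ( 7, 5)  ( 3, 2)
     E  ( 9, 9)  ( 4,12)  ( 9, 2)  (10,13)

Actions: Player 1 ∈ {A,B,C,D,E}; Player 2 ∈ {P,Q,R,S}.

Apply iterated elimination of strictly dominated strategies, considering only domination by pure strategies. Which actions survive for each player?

Survivors P1:{A,B,E} P2:{Q,R,S}

P2 drop P (Q beats it: A:12>9 B:8>0 C:7>3 D:7>5 E:12>9)
P1 drop C (A beats it: Q:11>2 R:8>7 S:8>4)
P1 drop D (A beats it: Q:11>0 R:8>7 S:8>3)
P1→{A,B,E} P2→{Q,R,S}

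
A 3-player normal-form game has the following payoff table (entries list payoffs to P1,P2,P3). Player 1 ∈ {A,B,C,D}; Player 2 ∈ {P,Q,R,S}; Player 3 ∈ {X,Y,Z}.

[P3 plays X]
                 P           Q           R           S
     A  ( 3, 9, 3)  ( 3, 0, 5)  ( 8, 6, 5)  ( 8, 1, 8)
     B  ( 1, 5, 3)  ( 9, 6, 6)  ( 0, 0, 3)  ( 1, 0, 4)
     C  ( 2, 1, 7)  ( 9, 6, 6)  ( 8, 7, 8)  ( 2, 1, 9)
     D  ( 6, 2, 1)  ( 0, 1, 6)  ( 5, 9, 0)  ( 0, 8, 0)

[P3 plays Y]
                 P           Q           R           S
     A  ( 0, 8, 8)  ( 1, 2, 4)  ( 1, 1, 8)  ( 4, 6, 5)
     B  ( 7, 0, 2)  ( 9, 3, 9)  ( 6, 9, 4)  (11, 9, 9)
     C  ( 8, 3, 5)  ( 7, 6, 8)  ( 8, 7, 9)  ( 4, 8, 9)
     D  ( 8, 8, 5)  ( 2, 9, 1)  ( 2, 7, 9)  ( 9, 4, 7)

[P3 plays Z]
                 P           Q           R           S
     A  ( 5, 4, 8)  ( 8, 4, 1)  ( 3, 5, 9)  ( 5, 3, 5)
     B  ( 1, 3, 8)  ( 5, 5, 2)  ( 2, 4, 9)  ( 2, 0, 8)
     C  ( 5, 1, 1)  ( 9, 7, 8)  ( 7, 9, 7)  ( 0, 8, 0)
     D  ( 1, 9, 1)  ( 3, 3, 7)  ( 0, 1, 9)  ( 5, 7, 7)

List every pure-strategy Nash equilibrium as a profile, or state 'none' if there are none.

(A,P,X): not NE [P1→D gives 6>3; P3→Z gives 8>3]
(A,P,Y): not NE [P1→D gives 8>0]
(A,P,Z): not NE [P2→R gives 5>4]
(A,Q,X): not NE [P1→C gives 9>3; P2→P gives 9>0]
(A,Q,Y): not NE [P1→B gives 9>1; P2→P gives 8>2; P3→X gives 5>4]
(A,Q,Z): not NE [P1→C gives 9>8; P2→R gives 5>4; P3→X gives 5>1]
(A,R,X): not NE [P2→P gives 9>6; P3→Z gives 9>5]
(A,R,Y): not NE [P1→C gives 8>1; P2→P gives 8>1; P3→Z gives 9>8]
(A,R,Z): not NE [P1→C gives 7>3]
(A,S,X): not NE [P2→P gives 9>1]
(A,S,Y): not NE [P1→B gives 11>4; P2→P gives 8>6; P3→X gives 8>5]
(A,S,Z): not NE [P2→R gives 5>3; P3→X gives 8>5]
(B,P,X): not NE [P1→D gives 6>1; P2→Q gives 6>5; P3→Z gives 8>3]
(B,P,Y): not NE [P1→D gives 8>7; P2→S gives 9>0; P3→Z gives 8>2]
(B,P,Z): not NE [P1→C gives 5>1; P2→Q gives 5>3]
(B,Q,X): not NE [P3→Y gives 9>6]
(B,Q,Y): not NE [P2→S gives 9>3]
(B,Q,Z): not NE [P1→C gives 9>5; P3→Y gives 9>2]
(B,R,X): not NE [P1→C gives 8>0; P2→Q gives 6>0; P3→Z gives 9>3]
(B,R,Y): not NE [P1→C gives 8>6; P3→Z gives 9>4]
(B,R,Z): not NE [P1→C gives 7>2; P2→Q gives 5>4]
(B,S,X): not NE [P1→A gives 8>1; P2→Q gives 6>0; P3→Y gives 9>4]
(B,S,Y): NE
(B,S,Z): not NE [P1→D gives 5>2; P2→Q gives 5>0; P3→Y gives 9>8]
(C,P,X): not NE [P1→D gives 6>2; P2→R gives 7>1]
(C,P,Y): not NE [P2→S gives 8>3; P3→X gives 7>5]
(C,P,Z): not NE [P2→R gives 9>1; P3→X gives 7>1]
(C,Q,X): not NE [P2→R gives 7>6; P3→Z gives 8>6]
(C,Q,Y): not NE [P1→B gives 9>7; P2→S gives 8>6]
(C,Q,Z): not NE [P2→R gives 9>7]
(C,R,X): not NE [P3→Y gives 9>8]
(C,R,Y): not NE [P2→S gives 8>7]
(C,R,Z): not NE [P3→Y gives 9>7]
(C,S,X): not NE [P1→A gives 8>2; P2→R gives 7>1]
(C,S,Y): not NE [P1→B gives 11>4]
(C,S,Z): not NE [P1→D gives 5>0; P2→R gives 9>8; P3→Y gives 9>0]
(D,P,X): not NE [P2→R gives 9>2; P3→Y gives 5>1]
(D,P,Y): not NE [P2→Q gives 9>8]
(D,P,Z): not NE [P1→C gives 5>1; P3→Y gives 5>1]
(D,Q,X): not NE [P1→C gives 9>0; P2→R gives 9>1; P3→Z gives 7>6]
(D,Q,Y): not NE [P1→B gives 9>2; P3→Z gives 7>1]
(D,Q,Z): not NE [P1→C gives 9>3; P2→P gives 9>3]
(D,R,X): not NE [P1→C gives 8>5; P3→Z gives 9>0]
(D,R,Y): not NE [P1→C gives 8>2; P2→Q gives 9>7]
(D,R,Z): not NE [P1→C gives 7>0; P2→P gives 9>1]
(D,S,X): not NE [P1→A gives 8>0; P2→R gives 9>8; P3→Z gives 7>0]
(D,S,Y): not NE [P1→B gives 11>9; P2→Q gives 9>4]
(D,S,Z): not NE [P2→P gives 9>7]

PSNE = {(B,S,Y)}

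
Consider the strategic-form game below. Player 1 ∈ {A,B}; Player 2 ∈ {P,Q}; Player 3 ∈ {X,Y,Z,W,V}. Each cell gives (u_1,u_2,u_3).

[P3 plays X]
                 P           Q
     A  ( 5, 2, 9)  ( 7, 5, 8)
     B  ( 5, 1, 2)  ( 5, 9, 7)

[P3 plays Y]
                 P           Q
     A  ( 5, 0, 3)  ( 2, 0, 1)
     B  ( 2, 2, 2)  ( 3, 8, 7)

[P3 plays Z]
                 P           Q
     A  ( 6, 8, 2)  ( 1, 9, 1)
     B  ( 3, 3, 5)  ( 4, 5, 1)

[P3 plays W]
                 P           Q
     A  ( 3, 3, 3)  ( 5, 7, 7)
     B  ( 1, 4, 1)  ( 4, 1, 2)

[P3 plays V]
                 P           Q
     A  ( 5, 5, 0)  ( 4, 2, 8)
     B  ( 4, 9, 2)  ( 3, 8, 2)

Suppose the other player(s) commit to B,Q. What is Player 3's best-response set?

u_3(X vs B,Q) = 7
u_3(Y vs B,Q) = 7
u_3(Z vs B,Q) = 1
u_3(W vs B,Q) = 2
u_3(V vs B,Q) = 2
max payoff 7 at {X,Y}

argmax u_3 = {X,Y}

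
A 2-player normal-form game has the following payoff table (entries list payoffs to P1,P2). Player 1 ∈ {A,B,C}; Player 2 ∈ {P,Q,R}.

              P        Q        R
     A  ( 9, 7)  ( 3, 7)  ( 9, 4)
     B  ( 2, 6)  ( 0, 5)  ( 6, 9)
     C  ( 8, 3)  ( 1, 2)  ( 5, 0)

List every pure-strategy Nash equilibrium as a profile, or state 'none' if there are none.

(A,P): NE
(A,Q): NE
(A,R): not NE [P2→Q gives 7>4]
(B,P): not NE [P1→A gives 9>2; P2→R gives 9>6]
(B,Q): not NE [P1→A gives 3>0; P2→R gives 9>5]
(B,R): not NE [P1→A gives 9>6]
(C,P): not NE [P1→A gives 9>8]
(C,Q): not NE [P1→A gives 3>1; P2→P gives 3>2]
(C,R): not NE [P1→A gives 9>5; P2→P gives 3>0]

NE set: (A,P), (A,Q)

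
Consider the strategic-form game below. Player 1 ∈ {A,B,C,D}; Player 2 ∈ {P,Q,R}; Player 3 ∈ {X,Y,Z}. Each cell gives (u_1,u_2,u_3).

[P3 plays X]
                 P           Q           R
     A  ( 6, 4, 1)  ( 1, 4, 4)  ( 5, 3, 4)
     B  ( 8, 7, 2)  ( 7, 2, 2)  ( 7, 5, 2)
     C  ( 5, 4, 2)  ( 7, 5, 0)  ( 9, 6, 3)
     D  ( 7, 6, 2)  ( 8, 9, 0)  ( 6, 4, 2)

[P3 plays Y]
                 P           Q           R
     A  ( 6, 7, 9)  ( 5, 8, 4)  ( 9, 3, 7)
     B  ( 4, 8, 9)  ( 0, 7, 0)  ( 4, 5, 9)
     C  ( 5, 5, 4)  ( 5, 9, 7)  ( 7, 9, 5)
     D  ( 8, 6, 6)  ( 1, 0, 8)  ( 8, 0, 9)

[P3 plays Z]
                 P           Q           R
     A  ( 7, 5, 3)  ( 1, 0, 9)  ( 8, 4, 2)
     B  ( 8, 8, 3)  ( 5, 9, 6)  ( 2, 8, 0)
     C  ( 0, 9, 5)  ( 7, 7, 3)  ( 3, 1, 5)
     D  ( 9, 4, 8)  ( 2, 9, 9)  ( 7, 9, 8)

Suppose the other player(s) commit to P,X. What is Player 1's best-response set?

u_1(A vs P,X) = 6
u_1(B vs P,X) = 8
u_1(C vs P,X) = 5
u_1(D vs P,X) = 7
max payoff 8 at {B}

argmax u_1 = {B}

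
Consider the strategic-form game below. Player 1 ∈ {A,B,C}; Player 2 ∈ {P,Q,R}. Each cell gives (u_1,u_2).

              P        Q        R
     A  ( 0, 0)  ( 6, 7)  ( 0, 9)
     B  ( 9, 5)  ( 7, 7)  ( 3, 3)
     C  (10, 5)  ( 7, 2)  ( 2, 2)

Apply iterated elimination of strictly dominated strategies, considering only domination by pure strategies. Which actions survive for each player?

Survivors P1:{B,C} P2:{P,Q}

P1 drop A (B beats it: P:9>0 Q:7>6 R:3>0)
P2 drop R (P beats it: B:5>3 C:5>2)
P1→{B,C} P2→{P,Q}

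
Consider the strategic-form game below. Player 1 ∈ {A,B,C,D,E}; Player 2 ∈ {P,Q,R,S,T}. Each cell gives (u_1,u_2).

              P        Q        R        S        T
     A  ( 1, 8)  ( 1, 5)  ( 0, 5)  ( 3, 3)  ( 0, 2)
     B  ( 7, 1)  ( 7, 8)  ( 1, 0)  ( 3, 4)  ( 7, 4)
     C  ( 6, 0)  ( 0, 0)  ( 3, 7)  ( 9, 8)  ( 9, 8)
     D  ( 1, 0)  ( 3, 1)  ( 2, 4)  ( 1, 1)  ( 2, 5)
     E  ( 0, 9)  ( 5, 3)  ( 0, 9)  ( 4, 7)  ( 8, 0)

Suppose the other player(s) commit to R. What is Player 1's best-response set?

u_1(A vs R) = 0
u_1(B vs R) = 1
u_1(C vs R) = 3
u_1(D vs R) = 2
u_1(E vs R) = 0
max payoff 3 at {C}

argmax u_1 = {C}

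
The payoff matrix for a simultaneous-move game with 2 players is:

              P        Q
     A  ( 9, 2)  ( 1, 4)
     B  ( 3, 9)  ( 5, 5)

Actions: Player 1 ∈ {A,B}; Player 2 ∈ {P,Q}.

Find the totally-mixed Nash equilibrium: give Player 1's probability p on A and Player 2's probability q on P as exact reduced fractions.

p=2/3, q=2/5

P1 indiff ⇒ q·9+(1-q)·1 = q·3+(1-q)·5 ⇒ q(6) = (1-q)(4) ⇒ q = 2/5
P2 indiff ⇒ p·2+(1-p)·9 = p·4+(1-p)·5 ⇒ p(-2) = (1-p)(-4) ⇒ p = 2/3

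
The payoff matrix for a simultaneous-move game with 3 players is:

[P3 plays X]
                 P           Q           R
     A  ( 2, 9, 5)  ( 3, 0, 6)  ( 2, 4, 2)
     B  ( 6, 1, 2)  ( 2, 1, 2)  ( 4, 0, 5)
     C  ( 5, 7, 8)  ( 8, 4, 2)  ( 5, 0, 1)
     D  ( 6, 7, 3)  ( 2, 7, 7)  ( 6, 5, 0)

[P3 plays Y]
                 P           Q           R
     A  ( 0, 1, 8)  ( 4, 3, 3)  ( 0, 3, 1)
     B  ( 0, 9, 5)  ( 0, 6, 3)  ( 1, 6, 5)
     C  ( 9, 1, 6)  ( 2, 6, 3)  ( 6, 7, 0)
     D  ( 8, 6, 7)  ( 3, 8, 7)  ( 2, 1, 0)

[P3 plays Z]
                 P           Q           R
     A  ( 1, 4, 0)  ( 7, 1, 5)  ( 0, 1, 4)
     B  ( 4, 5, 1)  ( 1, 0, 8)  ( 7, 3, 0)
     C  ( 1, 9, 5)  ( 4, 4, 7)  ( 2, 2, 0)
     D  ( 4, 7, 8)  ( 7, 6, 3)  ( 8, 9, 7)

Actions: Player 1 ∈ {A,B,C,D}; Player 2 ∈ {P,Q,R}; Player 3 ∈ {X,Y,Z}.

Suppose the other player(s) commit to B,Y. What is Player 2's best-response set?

u_2(P vs B,Y) = 9
u_2(Q vs B,Y) = 6
u_2(R vs B,Y) = 6
max payoff 9 at {P}

P2 best: {P}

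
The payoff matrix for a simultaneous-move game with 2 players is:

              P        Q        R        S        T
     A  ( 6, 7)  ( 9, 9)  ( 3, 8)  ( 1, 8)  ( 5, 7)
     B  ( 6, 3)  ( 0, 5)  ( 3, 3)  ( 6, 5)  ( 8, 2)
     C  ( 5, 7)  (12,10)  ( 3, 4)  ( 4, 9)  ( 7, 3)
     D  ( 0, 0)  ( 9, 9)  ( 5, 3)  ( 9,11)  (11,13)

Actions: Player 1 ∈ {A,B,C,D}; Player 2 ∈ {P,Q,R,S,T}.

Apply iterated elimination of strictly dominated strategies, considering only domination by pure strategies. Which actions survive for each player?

IESDS → P1:{C,D} P2:{Q,S,T}

P2 drop P (Q beats it: A:9>7 B:5>3 C:10>7 D:9>0)
P1 drop B (D beats it: Q:9>0 R:5>3 S:9>6 T:11>8)
P2 drop R (Q beats it: A:9>8 C:10>4 D:9>3)
P1 drop A (C beats it: Q:12>9 S:4>1 T:7>5)
P1→{C,D} P2→{Q,S,T}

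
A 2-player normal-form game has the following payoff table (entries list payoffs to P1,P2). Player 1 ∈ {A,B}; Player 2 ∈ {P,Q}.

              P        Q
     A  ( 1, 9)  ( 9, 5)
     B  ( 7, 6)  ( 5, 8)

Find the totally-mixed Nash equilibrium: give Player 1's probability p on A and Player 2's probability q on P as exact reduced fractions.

P1 indiff ⇒ q·1+(1-q)·9 = q·7+(1-q)·5 ⇒ q(-6) = (1-q)(-4) ⇒ q = 2/5
P2 indiff ⇒ p·9+(1-p)·6 = p·5+(1-p)·8 ⇒ p(4) = (1-p)(2) ⇒ p = 1/3

p=1/3, q=2/5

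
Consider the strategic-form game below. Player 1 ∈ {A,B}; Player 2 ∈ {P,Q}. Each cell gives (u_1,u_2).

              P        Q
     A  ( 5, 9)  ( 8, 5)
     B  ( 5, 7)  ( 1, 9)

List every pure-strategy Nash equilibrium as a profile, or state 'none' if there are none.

NE set: (A,P)

(A,P): NE
(A,Q): not NE [P2→P gives 9>5]
(B,P): not NE [P2→Q gives 9>7]
(B,Q): not NE [P1→A gives 8>1]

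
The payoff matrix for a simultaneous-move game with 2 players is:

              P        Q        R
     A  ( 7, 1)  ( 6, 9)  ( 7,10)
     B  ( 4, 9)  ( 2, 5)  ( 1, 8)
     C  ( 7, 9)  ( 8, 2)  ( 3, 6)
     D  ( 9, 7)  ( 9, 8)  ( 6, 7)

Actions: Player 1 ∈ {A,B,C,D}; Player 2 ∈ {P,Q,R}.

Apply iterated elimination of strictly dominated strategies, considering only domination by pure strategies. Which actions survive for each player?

P1 drop B (A beats it: P:7>4 Q:6>2 R:7>1)
P1 drop C (D beats it: P:9>7 Q:9>8 R:6>3)
P2 drop P (Q beats it: A:9>1 D:8>7)
P1→{A,D} P2→{Q,R}

IESDS → P1:{A,D} P2:{Q,R}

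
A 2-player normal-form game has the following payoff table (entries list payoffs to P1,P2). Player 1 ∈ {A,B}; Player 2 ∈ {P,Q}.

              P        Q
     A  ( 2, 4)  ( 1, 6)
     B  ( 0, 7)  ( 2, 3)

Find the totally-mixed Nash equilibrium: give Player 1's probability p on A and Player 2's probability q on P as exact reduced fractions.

P1 mixes 2/3 on A; P2 mixes 1/3 on P

P1 indiff ⇒ q·2+(1-q)·1 = q·0+(1-q)·2 ⇒ q(2) = (1-q)(1) ⇒ q = 1/3
P2 indiff ⇒ p·4+(1-p)·7 = p·6+(1-p)·3 ⇒ p(-2) = (1-p)(-4) ⇒ p = 2/3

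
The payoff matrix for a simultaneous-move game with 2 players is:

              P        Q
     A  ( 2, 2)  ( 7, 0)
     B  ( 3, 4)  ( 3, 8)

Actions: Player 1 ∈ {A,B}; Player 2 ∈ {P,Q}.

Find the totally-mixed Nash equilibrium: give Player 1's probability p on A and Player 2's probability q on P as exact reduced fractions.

P1 indiff ⇒ q·2+(1-q)·7 = q·3+(1-q)·3 ⇒ q(-1) = (1-q)(-4) ⇒ q = 4/5
P2 indiff ⇒ p·2+(1-p)·4 = p·0+(1-p)·8 ⇒ p(2) = (1-p)(4) ⇒ p = 2/3

(p,q) = (2/3, 4/5)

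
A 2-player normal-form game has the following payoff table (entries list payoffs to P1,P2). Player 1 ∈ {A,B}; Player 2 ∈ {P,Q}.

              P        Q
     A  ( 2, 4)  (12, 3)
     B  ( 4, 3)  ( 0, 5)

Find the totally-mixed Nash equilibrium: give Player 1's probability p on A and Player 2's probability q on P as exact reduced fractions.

P1 indiff ⇒ q·2+(1-q)·12 = q·4+(1-q)·0 ⇒ q(-2) = (1-q)(-12) ⇒ q = 6/7
P2 indiff ⇒ p·4+(1-p)·3 = p·3+(1-p)·5 ⇒ p(1) = (1-p)(2) ⇒ p = 2/3

P1 mixes 2/3 on A; P2 mixes 6/7 on P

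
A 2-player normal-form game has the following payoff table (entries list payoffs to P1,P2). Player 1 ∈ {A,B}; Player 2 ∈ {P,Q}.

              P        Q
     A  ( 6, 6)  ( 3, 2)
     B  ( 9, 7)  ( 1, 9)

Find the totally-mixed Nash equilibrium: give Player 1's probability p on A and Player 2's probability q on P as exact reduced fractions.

P1 indiff ⇒ q·6+(1-q)·3 = q·9+(1-q)·1 ⇒ q(-3) = (1-q)(-2) ⇒ q = 2/5
P2 indiff ⇒ p·6+(1-p)·7 = p·2+(1-p)·9 ⇒ p(4) = (1-p)(2) ⇒ p = 1/3

p=1/3, q=2/5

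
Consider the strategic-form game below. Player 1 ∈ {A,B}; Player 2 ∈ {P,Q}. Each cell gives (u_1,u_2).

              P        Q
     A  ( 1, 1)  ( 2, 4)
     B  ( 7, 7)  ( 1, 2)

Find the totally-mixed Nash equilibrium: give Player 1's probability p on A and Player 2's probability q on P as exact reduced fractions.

p=5/8, q=1/7

P1 indiff ⇒ q·1+(1-q)·2 = q·7+(1-q)·1 ⇒ q(-6) = (1-q)(-1) ⇒ q = 1/7
P2 indiff ⇒ p·1+(1-p)·7 = p·4+(1-p)·2 ⇒ p(-3) = (1-p)(-5) ⇒ p = 5/8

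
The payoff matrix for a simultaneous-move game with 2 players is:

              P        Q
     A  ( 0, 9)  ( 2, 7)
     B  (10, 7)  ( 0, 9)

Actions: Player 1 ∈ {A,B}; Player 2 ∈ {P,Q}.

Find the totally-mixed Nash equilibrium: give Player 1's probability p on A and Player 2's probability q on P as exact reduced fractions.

p=1/2, q=1/6

P1 indiff ⇒ q·0+(1-q)·2 = q·10+(1-q)·0 ⇒ q(-10) = (1-q)(-2) ⇒ q = 1/6
P2 indiff ⇒ p·9+(1-p)·7 = p·7+(1-p)·9 ⇒ p(2) = (1-p)(2) ⇒ p = 1/2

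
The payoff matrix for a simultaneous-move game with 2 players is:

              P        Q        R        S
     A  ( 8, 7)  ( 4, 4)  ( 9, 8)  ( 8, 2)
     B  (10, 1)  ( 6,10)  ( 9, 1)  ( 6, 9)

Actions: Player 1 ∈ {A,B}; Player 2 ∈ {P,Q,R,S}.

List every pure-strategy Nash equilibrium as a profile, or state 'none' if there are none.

(A,P): not NE [P1→B gives 10>8; P2→R gives 8>7]
(A,Q): not NE [P1→B gives 6>4; P2→R gives 8>4]
(A,R): NE
(A,S): not NE [P2→R gives 8>2]
(B,P): not NE [P2→Q gives 10>1]
(B,Q): NE
(B,R): not NE [P2→Q gives 10>1]
(B,S): not NE [P1→A gives 8>6; P2→Q gives 10>9]

Nash profiles: (A,R), (B,Q)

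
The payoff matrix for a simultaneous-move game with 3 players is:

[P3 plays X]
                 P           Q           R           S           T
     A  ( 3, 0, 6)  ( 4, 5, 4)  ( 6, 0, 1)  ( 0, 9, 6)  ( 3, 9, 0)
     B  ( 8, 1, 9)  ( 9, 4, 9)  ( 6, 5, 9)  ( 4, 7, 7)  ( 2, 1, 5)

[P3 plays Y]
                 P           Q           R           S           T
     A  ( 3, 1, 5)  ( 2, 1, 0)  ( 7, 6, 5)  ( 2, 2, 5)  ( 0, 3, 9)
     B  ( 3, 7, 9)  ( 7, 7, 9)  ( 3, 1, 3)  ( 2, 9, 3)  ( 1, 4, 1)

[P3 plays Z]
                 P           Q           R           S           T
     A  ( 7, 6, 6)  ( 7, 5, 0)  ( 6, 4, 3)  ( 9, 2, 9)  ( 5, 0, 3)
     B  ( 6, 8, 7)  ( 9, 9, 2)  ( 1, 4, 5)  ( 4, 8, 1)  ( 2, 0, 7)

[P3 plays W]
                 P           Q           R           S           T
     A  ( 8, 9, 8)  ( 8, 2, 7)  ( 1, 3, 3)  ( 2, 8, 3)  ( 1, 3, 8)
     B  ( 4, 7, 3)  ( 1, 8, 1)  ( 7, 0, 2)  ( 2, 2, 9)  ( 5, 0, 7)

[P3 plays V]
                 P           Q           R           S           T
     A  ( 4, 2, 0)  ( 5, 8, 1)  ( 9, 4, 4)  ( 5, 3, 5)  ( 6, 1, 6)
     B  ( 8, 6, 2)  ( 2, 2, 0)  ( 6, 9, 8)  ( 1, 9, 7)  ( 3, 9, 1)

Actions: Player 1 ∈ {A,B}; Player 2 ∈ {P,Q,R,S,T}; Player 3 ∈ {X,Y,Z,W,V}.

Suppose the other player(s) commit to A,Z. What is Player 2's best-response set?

u_2(P vs A,Z) = 6
u_2(Q vs A,Z) = 5
u_2(R vs A,Z) = 4
u_2(S vs A,Z) = 2
u_2(T vs A,Z) = 0
max payoff 6 at {P}

BR_2 = {P}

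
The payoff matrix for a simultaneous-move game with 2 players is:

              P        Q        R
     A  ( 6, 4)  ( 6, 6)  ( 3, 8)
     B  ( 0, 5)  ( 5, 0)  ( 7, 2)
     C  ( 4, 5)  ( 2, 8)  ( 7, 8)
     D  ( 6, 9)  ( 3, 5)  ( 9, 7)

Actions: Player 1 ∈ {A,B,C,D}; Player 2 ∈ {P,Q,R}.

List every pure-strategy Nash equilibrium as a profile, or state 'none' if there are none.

(A,P): not NE [P2→R gives 8>4]
(A,Q): not NE [P2→R gives 8>6]
(A,R): not NE [P1→D gives 9>3]
(B,P): not NE [P1→D gives 6>0]
(B,Q): not NE [P1→A gives 6>5; P2→P gives 5>0]
(B,R): not NE [P1→D gives 9>7; P2→P gives 5>2]
(C,P): not NE [P1→D gives 6>4; P2→R gives 8>5]
(C,Q): not NE [P1→A gives 6>2]
(C,R): not NE [P1→D gives 9>7]
(D,P): NE
(D,Q): not NE [P1→A gives 6>3; P2→P gives 9>5]
(D,R): not NE [P2→P gives 9>7]

NE set: (D,P)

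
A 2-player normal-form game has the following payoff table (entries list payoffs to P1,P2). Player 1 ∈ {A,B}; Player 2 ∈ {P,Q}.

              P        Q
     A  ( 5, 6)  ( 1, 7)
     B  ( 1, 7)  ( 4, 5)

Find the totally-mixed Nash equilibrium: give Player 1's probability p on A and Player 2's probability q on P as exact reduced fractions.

P1 mixes 2/3 on A; P2 mixes 3/7 on P

P1 indiff ⇒ q·5+(1-q)·1 = q·1+(1-q)·4 ⇒ q(4) = (1-q)(3) ⇒ q = 3/7
P2 indiff ⇒ p·6+(1-p)·7 = p·7+(1-p)·5 ⇒ p(-1) = (1-p)(-2) ⇒ p = 2/3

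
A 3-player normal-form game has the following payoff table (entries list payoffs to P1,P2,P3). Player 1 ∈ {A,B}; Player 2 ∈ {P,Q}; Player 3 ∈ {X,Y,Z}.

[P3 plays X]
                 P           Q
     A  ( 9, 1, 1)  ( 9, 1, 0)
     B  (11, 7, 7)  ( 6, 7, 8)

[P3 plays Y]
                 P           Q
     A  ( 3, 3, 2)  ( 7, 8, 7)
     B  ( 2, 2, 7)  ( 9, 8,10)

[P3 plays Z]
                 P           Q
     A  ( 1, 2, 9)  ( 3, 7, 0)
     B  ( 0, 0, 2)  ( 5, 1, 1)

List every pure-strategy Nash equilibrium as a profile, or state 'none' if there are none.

NE set: (B,P,X), (B,Q,Y)

(A,P,X): not NE [P1→B gives 11>9; P3→Z gives 9>1]
(A,P,Y): not NE [P2→Q gives 8>3; P3→Z gives 9>2]
(A,P,Z): not NE [P2→Q gives 7>2]
(A,Q,X): not NE [P3→Y gives 7>0]
(A,Q,Y): not NE [P1→B gives 9>7]
(A,Q,Z): not NE [P1→B gives 5>3; P3→Y gives 7>0]
(B,P,X): NE
(B,P,Y): not NE [P1→A gives 3>2; P2→Q gives 8>2]
(B,P,Z): not NE [P1→A gives 1>0; P2→Q gives 1>0; P3→Y gives 7>2]
(B,Q,X): not NE [P1→A gives 9>6; P3→Y gives 10>8]
(B,Q,Y): NE
(B,Q,Z): not NE [P3→Y gives 10>1]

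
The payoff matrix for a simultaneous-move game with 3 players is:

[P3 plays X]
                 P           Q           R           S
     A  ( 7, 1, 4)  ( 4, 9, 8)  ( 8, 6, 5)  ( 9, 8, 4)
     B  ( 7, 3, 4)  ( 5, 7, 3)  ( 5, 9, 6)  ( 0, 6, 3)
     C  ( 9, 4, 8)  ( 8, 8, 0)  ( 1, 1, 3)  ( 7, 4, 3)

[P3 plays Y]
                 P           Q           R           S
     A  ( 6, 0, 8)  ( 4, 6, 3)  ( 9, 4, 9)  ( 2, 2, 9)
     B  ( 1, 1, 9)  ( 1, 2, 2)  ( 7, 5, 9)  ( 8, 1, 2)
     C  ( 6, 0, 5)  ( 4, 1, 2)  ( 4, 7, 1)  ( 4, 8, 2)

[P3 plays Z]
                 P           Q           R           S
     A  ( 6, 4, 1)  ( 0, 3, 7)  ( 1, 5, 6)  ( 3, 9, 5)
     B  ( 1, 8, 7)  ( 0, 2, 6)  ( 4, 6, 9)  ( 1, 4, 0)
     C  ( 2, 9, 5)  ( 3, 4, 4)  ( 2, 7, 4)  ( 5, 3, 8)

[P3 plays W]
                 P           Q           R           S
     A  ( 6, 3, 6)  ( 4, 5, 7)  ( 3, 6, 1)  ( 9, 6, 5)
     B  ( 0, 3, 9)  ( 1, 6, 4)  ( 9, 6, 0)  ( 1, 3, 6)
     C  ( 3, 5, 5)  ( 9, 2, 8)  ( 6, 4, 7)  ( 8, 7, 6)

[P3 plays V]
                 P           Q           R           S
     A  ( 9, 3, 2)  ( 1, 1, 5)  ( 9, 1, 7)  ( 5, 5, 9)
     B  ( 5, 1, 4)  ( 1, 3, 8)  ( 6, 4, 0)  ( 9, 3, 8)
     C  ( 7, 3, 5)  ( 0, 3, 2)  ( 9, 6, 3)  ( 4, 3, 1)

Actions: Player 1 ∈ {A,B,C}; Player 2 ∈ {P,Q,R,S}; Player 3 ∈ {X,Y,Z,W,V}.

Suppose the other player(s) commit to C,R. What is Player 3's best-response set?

u_3(X vs C,R) = 3
u_3(Y vs C,R) = 1
u_3(Z vs C,R) = 4
u_3(W vs C,R) = 7
u_3(V vs C,R) = 3
max payoff 7 at {W}

P3 best: {W}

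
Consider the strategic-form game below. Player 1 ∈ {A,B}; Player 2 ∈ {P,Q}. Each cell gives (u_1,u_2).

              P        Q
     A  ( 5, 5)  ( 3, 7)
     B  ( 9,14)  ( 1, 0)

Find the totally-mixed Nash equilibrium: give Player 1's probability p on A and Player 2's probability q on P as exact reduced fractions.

(p,q) = (7/8, 1/3)

P1 indiff ⇒ q·5+(1-q)·3 = q·9+(1-q)·1 ⇒ q(-4) = (1-q)(-2) ⇒ q = 1/3
P2 indiff ⇒ p·5+(1-p)·14 = p·7+(1-p)·0 ⇒ p(-2) = (1-p)(-14) ⇒ p = 7/8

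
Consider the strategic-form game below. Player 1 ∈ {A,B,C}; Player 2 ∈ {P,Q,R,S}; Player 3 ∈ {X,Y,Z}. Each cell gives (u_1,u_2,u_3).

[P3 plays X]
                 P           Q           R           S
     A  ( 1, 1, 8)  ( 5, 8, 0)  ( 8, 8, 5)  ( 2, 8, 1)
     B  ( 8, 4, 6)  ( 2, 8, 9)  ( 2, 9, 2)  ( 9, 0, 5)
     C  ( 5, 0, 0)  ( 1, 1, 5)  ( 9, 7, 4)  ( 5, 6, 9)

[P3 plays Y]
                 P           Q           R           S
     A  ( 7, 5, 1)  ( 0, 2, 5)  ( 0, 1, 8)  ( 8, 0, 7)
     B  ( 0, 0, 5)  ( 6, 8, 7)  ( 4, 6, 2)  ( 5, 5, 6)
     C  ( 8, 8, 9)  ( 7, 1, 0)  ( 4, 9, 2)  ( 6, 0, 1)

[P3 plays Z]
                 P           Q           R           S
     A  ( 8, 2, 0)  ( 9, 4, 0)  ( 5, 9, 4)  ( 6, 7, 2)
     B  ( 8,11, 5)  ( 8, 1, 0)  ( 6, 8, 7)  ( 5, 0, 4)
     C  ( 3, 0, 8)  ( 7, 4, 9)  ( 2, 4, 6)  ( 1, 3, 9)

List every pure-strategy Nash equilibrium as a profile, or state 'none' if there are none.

(A,P,X): not NE [P1→B gives 8>1; P2→S gives 8>1]
(A,P,Y): not NE [P1→C gives 8>7; P3→X gives 8>1]
(A,P,Z): not NE [P2→R gives 9>2; P3→X gives 8>0]
(A,Q,X): not NE [P3→Y gives 5>0]
(A,Q,Y): not NE [P1→C gives 7>0; P2→P gives 5>2]
(A,Q,Z): not NE [P2→R gives 9>4; P3→Y gives 5>0]
(A,R,X): not NE [P1→C gives 9>8; P3→Y gives 8>5]
(A,R,Y): not NE [P1→C gives 4>0; P2→P gives 5>1]
(A,R,Z): not NE [P1→B gives 6>5; P3→Y gives 8>4]
(A,S,X): not NE [P1→B gives 9>2; P3→Y gives 7>1]
(A,S,Y): not NE [P2→P gives 5>0]
(A,S,Z): not NE [P2→R gives 9>7; P3→Y gives 7>2]
(B,P,X): not NE [P2→R gives 9>4]
(B,P,Y): not NE [P1→C gives 8>0; P2→Q gives 8>0; P3→X gives 6>5]
(B,P,Z): not NE [P3→X gives 6>5]
(B,Q,X): not NE [P1→A gives 5>2; P2→R gives 9>8]
(B,Q,Y): not NE [P1→C gives 7>6; P3→X gives 9>7]
(B,Q,Z): not NE [P1→A gives 9>8; P2→P gives 11>1; P3→X gives 9>0]
(B,R,X): not NE [P1→C gives 9>2; P3→Z gives 7>2]
(B,R,Y): not NE [P2→Q gives 8>6; P3→Z gives 7>2]
(B,R,Z): not NE [P2→P gives 11>8]
(B,S,X): not NE [P2→R gives 9>0; P3→Y gives 6>5]
(B,S,Y): not NE [P1→A gives 8>5; P2→Q gives 8>5]
(B,S,Z): not NE [P1→A gives 6>5; P2→P gives 11>0; P3→Y gives 6>4]
(C,P,X): not NE [P1→B gives 8>5; P2→R gives 7>0; P3→Y gives 9>0]
(C,P,Y): not NE [P2→R gives 9>8]
(C,P,Z): not NE [P1→B gives 8>3; P2→R gives 4>0; P3→Y gives 9>8]
(C,Q,X): not NE [P1→A gives 5>1; P2→R gives 7>1; P3→Z gives 9>5]
(C,Q,Y): not NE [P2→R gives 9>1; P3→Z gives 9>0]
(C,Q,Z): not NE [P1→A gives 9>7]
(C,R,X): not NE [P3→Z gives 6>4]
(C,R,Y): not NE [P3→Z gives 6>2]
(C,R,Z): not NE [P1→B gives 6>2]
(C,S,X): not NE [P1→B gives 9>5; P2→R gives 7>6]
(C,S,Y): not NE [P1→A gives 8>6; P2→R gives 9>0; P3→Z gives 9>1]
(C,S,Z): not NE [P1→A gives 6>1; P2→R gives 4>3]

No pure NE.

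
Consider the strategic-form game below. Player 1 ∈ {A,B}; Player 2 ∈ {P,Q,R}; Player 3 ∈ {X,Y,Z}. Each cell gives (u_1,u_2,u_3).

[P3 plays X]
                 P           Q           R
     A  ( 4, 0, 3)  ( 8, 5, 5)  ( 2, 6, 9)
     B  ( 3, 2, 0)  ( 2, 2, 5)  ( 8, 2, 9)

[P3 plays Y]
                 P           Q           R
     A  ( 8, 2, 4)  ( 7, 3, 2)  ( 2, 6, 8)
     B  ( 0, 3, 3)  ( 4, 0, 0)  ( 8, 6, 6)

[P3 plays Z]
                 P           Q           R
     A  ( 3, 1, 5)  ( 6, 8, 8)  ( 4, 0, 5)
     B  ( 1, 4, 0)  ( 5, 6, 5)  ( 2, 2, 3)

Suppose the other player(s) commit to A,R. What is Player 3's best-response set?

BR_3 = {X}

u_3(X vs A,R) = 9
u_3(Y vs A,R) = 8
u_3(Z vs A,R) = 5
max payoff 9 at {X}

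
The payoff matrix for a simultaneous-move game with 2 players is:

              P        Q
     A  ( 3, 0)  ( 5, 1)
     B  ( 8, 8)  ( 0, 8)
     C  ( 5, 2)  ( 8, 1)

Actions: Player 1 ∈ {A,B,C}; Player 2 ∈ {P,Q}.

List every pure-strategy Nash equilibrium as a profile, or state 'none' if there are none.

Nash profiles: (B,P)

(A,P): not NE [P1→B gives 8>3; P2→Q gives 1>0]
(A,Q): not NE [P1→C gives 8>5]
(B,P): NE
(B,Q): not NE [P1→C gives 8>0]
(C,P): not NE [P1→B gives 8>5]
(C,Q): not NE [P2→P gives 2>1]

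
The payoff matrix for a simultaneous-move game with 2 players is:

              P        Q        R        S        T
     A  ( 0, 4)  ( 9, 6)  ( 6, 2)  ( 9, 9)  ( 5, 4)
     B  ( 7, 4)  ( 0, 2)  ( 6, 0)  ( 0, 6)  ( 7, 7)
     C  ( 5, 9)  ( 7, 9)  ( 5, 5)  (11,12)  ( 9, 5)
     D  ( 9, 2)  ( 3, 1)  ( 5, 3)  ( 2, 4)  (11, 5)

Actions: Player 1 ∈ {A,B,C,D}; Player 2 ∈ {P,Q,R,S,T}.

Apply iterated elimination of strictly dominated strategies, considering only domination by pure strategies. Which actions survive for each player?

IESDS → P1:{C,D} P2:{S,T}

P2 drop P (S beats it: A:9>4 B:6>4 C:12>9 D:4>2)
P2 drop Q (S beats it: A:9>6 B:6>2 C:12>9 D:4>1)
P2 drop R (S beats it: A:9>2 B:6>0 C:12>5 D:4>3)
P1 drop A (C beats it: S:11>9 T:9>5)
P1 drop B (C beats it: S:11>0 T:9>7)
P1→{C,D} P2→{S,T}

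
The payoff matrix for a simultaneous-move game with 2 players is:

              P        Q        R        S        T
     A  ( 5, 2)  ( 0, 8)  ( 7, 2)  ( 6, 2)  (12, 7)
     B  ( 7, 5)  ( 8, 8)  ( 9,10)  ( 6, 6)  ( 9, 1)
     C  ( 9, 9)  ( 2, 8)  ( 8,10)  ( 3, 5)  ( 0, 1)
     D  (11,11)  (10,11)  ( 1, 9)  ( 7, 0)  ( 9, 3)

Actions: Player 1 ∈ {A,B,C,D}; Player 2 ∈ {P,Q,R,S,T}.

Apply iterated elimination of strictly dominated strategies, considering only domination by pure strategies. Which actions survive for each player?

P2 drop S (Q beats it: A:8>2 B:8>6 C:8>5 D:11>0)
P2 drop T (Q beats it: A:8>7 B:8>1 C:8>1 D:11>3)
P1 drop A (B beats it: P:7>5 Q:8>0 R:9>7)
P1→{B,C,D} P2→{P,Q,R}

Survivors P1:{B,C,D} P2:{P,Q,R}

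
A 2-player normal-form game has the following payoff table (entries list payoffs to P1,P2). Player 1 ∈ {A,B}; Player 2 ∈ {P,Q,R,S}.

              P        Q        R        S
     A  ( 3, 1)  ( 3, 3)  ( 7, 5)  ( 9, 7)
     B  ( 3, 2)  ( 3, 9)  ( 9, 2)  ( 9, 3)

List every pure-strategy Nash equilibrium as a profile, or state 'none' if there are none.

PSNE = {(A,S), (B,Q)}

(A,P): not NE [P2→S gives 7>1]
(A,Q): not NE [P2→S gives 7>3]
(A,R): not NE [P1→B gives 9>7; P2→S gives 7>5]
(A,S): NE
(B,P): not NE [P2→Q gives 9>2]
(B,Q): NE
(B,R): not NE [P2→Q gives 9>2]
(B,S): not NE [P2→Q gives 9>3]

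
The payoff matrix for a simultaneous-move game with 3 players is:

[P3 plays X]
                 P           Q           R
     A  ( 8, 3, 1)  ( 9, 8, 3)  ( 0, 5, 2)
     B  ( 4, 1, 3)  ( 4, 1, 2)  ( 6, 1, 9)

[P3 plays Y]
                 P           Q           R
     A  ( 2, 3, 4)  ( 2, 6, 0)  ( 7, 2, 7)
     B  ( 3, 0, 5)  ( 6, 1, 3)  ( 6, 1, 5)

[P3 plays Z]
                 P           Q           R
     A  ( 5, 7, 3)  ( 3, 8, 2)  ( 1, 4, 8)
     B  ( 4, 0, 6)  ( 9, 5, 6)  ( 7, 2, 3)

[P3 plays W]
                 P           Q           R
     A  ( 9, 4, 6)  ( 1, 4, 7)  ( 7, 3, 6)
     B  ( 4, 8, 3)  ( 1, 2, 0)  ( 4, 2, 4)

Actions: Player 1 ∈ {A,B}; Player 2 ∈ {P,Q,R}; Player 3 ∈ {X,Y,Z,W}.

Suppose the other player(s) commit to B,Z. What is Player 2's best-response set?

argmax u_2 = {Q}

u_2(P vs B,Z) = 0
u_2(Q vs B,Z) = 5
u_2(R vs B,Z) = 2
max payoff 5 at {Q}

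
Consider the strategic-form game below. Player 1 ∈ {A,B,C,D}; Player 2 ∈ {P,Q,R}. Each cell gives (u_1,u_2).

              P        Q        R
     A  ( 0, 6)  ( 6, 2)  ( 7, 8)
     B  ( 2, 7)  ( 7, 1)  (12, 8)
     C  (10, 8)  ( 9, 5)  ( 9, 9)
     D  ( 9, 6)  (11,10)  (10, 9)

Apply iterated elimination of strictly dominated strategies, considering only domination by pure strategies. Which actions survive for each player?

Remaining: P1:{B,D} P2:{Q,R}

P1 drop A (B beats it: P:2>0 Q:7>6 R:12>7)
P2 drop P (R beats it: B:8>7 C:9>8 D:9>6)
P1 drop C (D beats it: Q:11>9 R:10>9)
P1→{B,D} P2→{Q,R}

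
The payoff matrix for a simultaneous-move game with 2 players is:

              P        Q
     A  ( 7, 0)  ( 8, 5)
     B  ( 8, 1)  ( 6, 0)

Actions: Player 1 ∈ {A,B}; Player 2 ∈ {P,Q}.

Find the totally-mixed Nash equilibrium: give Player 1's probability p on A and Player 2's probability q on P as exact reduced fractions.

P1 mixes 1/6 on A; P2 mixes 2/3 on P

P1 indiff ⇒ q·7+(1-q)·8 = q·8+(1-q)·6 ⇒ q(-1) = (1-q)(-2) ⇒ q = 2/3
P2 indiff ⇒ p·0+(1-p)·1 = p·5+(1-p)·0 ⇒ p(-5) = (1-p)(-1) ⇒ p = 1/6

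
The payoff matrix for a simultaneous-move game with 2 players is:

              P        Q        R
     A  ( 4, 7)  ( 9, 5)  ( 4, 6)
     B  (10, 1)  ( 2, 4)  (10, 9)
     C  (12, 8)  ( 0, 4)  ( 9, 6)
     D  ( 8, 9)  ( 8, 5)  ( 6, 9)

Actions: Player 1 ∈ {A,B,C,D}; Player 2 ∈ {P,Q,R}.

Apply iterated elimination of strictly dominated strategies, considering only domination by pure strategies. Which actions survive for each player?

P2 drop Q (R beats it: A:6>5 B:9>4 C:6>4 D:9>5)
P1 drop A (B beats it: P:10>4 R:10>4)
P1 drop D (B beats it: P:10>8 R:10>6)
P1→{B,C} P2→{P,R}

Remaining: P1:{B,C} P2:{P,R}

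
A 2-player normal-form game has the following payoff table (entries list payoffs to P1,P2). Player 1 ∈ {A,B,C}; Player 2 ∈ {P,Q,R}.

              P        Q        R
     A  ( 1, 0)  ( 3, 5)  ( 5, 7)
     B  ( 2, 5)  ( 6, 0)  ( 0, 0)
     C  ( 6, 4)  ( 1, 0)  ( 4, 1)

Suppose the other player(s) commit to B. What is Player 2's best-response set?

BR_2 = {P}

u_2(P vs B) = 5
u_2(Q vs B) = 0
u_2(R vs B) = 0
max payoff 5 at {P}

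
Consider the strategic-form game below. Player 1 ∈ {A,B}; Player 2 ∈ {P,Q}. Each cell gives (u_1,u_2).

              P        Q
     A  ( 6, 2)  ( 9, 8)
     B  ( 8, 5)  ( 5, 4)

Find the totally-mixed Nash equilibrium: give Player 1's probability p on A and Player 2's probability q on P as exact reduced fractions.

P1 mixes 1/7 on A; P2 mixes 2/3 on P

P1 indiff ⇒ q·6+(1-q)·9 = q·8+(1-q)·5 ⇒ q(-2) = (1-q)(-4) ⇒ q = 2/3
P2 indiff ⇒ p·2+(1-p)·5 = p·8+(1-p)·4 ⇒ p(-6) = (1-p)(-1) ⇒ p = 1/7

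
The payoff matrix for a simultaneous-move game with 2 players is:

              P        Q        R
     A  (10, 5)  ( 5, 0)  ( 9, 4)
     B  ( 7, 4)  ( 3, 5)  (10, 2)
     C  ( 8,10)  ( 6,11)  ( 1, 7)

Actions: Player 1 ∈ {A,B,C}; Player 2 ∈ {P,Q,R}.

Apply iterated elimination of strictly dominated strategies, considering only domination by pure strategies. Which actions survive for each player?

P2 drop R (P beats it: A:5>4 B:4>2 C:10>7)
P1 drop B (A beats it: P:10>7 Q:5>3)
P1→{A,C} P2→{P,Q}

Remaining: P1:{A,C} P2:{P,Q}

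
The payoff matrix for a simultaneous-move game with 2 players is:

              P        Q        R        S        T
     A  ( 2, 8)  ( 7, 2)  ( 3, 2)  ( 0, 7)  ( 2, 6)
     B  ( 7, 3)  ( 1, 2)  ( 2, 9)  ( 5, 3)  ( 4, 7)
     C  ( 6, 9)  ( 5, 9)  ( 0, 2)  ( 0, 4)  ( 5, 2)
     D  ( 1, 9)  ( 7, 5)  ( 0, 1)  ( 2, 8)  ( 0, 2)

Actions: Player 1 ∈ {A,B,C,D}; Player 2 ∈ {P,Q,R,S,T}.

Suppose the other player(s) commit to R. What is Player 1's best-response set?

u_1(A vs R) = 3
u_1(B vs R) = 2
u_1(C vs R) = 0
u_1(D vs R) = 0
max payoff 3 at {A}

P1 best: {A}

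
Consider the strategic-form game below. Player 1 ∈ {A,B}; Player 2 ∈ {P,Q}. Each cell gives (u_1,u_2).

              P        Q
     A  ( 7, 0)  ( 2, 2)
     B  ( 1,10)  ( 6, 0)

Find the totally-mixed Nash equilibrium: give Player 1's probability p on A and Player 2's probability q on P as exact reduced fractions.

P1 mixes 5/6 on A; P2 mixes 2/5 on P

P1 indiff ⇒ q·7+(1-q)·2 = q·1+(1-q)·6 ⇒ q(6) = (1-q)(4) ⇒ q = 2/5
P2 indiff ⇒ p·0+(1-p)·10 = p·2+(1-p)·0 ⇒ p(-2) = (1-p)(-10) ⇒ p = 5/6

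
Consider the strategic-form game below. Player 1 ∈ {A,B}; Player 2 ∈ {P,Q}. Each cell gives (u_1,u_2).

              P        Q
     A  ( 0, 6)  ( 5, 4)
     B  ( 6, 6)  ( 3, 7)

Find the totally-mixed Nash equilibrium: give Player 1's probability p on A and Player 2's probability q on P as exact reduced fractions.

p=1/3, q=1/4

P1 indiff ⇒ q·0+(1-q)·5 = q·6+(1-q)·3 ⇒ q(-6) = (1-q)(-2) ⇒ q = 1/4
P2 indiff ⇒ p·6+(1-p)·6 = p·4+(1-p)·7 ⇒ p(2) = (1-p)(1) ⇒ p = 1/3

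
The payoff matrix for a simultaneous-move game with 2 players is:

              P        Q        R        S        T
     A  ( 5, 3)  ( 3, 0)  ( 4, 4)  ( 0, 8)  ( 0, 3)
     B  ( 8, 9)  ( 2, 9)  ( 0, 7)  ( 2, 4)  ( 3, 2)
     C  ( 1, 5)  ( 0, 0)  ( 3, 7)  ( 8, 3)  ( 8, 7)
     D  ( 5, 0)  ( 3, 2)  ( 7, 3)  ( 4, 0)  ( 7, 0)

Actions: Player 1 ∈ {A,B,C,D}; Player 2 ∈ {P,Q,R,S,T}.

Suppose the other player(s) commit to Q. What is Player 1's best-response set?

u_1(A vs Q) = 3
u_1(B vs Q) = 2
u_1(C vs Q) = 0
u_1(D vs Q) = 3
max payoff 3 at {A,D}

BR_1 = {A,D}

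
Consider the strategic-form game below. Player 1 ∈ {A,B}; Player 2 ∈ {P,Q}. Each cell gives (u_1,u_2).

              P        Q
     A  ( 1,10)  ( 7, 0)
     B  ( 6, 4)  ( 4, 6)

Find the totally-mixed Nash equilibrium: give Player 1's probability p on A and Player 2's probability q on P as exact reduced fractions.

(p,q) = (1/6, 3/8)

P1 indiff ⇒ q·1+(1-q)·7 = q·6+(1-q)·4 ⇒ q(-5) = (1-q)(-3) ⇒ q = 3/8
P2 indiff ⇒ p·10+(1-p)·4 = p·0+(1-p)·6 ⇒ p(10) = (1-p)(2) ⇒ p = 1/6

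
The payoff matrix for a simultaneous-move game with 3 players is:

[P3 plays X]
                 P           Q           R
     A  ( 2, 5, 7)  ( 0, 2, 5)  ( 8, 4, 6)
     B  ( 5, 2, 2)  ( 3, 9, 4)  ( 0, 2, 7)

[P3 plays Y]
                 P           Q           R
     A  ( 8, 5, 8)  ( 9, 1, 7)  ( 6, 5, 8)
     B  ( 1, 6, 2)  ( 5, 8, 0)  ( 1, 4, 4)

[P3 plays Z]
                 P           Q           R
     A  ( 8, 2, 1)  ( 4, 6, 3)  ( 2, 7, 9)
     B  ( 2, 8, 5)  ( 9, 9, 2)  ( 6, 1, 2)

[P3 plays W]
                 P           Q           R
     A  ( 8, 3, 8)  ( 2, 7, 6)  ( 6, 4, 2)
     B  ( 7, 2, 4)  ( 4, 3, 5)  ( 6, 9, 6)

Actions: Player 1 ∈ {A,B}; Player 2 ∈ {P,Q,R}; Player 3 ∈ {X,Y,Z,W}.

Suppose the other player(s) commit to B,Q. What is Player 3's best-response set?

P3 best: {W}

u_3(X vs B,Q) = 4
u_3(Y vs B,Q) = 0
u_3(Z vs B,Q) = 2
u_3(W vs B,Q) = 5
max payoff 5 at {W}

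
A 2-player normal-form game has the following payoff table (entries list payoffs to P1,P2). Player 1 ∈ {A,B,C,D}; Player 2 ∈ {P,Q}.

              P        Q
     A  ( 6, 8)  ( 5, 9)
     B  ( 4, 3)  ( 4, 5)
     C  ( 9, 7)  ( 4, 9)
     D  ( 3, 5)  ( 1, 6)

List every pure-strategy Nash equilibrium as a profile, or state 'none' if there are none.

(A,P): not NE [P1→C gives 9>6; P2→Q gives 9>8]
(A,Q): NE
(B,P): not NE [P1→C gives 9>4; P2→Q gives 5>3]
(B,Q): not NE [P1→A gives 5>4]
(C,P): not NE [P2→Q gives 9>7]
(C,Q): not NE [P1→A gives 5>4]
(D,P): not NE [P1→C gives 9>3; P2→Q gives 6>5]
(D,Q): not NE [P1→A gives 5>1]

PSNE = {(A,Q)}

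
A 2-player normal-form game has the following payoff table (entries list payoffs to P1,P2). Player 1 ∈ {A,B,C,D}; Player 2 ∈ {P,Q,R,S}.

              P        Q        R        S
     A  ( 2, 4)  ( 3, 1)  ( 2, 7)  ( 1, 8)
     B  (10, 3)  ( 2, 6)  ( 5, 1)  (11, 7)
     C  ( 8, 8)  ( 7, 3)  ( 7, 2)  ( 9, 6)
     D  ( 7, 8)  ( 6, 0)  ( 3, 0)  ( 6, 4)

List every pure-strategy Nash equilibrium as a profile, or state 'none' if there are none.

(A,P): not NE [P1→B gives 10>2; P2→S gives 8>4]
(A,Q): not NE [P1→C gives 7>3; P2→S gives 8>1]
(A,R): not NE [P1→C gives 7>2; P2→S gives 8>7]
(A,S): not NE [P1→B gives 11>1]
(B,P): not NE [P2→S gives 7>3]
(B,Q): not NE [P1→C gives 7>2; P2→S gives 7>6]
(B,R): not NE [P1→C gives 7>5; P2→S gives 7>1]
(B,S): NE
(C,P): not NE [P1→B gives 10>8]
(C,Q): not NE [P2→P gives 8>3]
(C,R): not NE [P2→P gives 8>2]
(C,S): not NE [P1→B gives 11>9; P2→P gives 8>6]
(D,P): not NE [P1→B gives 10>7]
(D,Q): not NE [P1→C gives 7>6; P2→P gives 8>0]
(D,R): not NE [P1→C gives 7>3; P2→P gives 8>0]
(D,S): not NE [P1→B gives 11>6; P2→P gives 8>4]

PSNE = {(B,S)}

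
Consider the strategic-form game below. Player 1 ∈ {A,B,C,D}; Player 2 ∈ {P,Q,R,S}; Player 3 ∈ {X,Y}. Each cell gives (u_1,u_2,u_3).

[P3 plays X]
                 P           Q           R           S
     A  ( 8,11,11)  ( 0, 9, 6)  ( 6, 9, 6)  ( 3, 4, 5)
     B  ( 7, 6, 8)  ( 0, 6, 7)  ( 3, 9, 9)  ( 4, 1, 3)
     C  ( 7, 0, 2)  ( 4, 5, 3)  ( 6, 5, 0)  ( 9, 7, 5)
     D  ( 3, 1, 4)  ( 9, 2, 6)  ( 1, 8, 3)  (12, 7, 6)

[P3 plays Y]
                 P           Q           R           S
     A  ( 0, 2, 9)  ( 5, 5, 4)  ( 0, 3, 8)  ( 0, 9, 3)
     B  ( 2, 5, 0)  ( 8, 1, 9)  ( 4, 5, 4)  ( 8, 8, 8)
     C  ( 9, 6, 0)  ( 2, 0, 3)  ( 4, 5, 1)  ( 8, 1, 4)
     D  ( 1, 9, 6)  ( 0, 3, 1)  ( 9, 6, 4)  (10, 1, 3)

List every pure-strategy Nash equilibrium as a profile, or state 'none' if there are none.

PSNE = {(A,P,X)}

(A,P,X): NE
(A,P,Y): not NE [P1→C gives 9>0; P2→S gives 9>2; P3→X gives 11>9]
(A,Q,X): not NE [P1→D gives 9>0; P2→P gives 11>9]
(A,Q,Y): not NE [P1→B gives 8>5; P2→S gives 9>5; P3→X gives 6>4]
(A,R,X): not NE [P2→P gives 11>9; P3→Y gives 8>6]
(A,R,Y): not NE [P1→D gives 9>0; P2→S gives 9>3]
(A,S,X): not NE [P1→D gives 12>3; P2→P gives 11>4]
(A,S,Y): not NE [P1→D gives 10>0; P3→X gives 5>3]
(B,P,X): not NE [P1→A gives 8>7; P2→R gives 9>6]
(B,P,Y): not NE [P1→C gives 9>2; P2→S gives 8>5; P3→X gives 8>0]
(B,Q,X): not NE [P1→D gives 9>0; P2→R gives 9>6; P3→Y gives 9>7]
(B,Q,Y): not NE [P2→S gives 8>1]
(B,R,X): not NE [P1→C gives 6>3]
(B,R,Y): not NE [P1→D gives 9>4; P2→S gives 8>5; P3→X gives 9>4]
(B,S,X): not NE [P1→D gives 12>4; P2→R gives 9>1; P3→Y gives 8>3]
(B,S,Y): not NE [P1→D gives 10>8]
(C,P,X): not NE [P1→A gives 8>7; P2→S gives 7>0]
(C,P,Y): not NE [P3→X gives 2>0]
(C,Q,X): not NE [P1→D gives 9>4; P2→S gives 7>5]
(C,Q,Y): not NE [P1→B gives 8>2; P2→P gives 6>0]
(C,R,X): not NE [P2→S gives 7>5; P3→Y gives 1>0]
(C,R,Y): not NE [P1→D gives 9>4; P2→P gives 6>5]
(C,S,X): not NE [P1→D gives 12>9]
(C,S,Y): not NE [P1→D gives 10>8; P2→P gives 6>1; P3→X gives 5>4]
(D,P,X): not NE [P1→A gives 8>3; P2→R gives 8>1; P3→Y gives 6>4]
(D,P,Y): not NE [P1→C gives 9>1]
(D,Q,X): not NE [P2→R gives 8>2]
(D,Q,Y): not NE [P1→B gives 8>0; P2→P gives 9>3; P3→X gives 6>1]
(D,R,X): not NE [P1→C gives 6>1; P3→Y gives 4>3]
(D,R,Y): not NE [P2→P gives 9>6]
(D,S,X): not NE [P2→R gives 8>7]
(D,S,Y): not NE [P2→P gives 9>1; P3→X gives 6>3]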